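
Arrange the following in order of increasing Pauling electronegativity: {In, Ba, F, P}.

Ba < In < P < F

F is in period 2, group 17; P is in period 3, group 15; In is in period 5, group 13; Ba is in period 6, group 2.
Atoms toward the upper right of the periodic table pull bonding electrons most strongly.
Neither a single period nor a single group — weigh both effects.
In > Ba: both effects reinforce here, so In is clearly the higher of the two.
P > In: both effects reinforce here, so P is clearly the higher of the two.
F > P: relative to P, both the across-period and down-group shifts push F's electronegativity up.
Tabulated electronegativity (Pauling): F 3.98, P 2.19, In 1.78, Ba 0.89.
So from lowest to highest: Ba < In < P < F.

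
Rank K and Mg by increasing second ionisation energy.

Consider each +1 ion: K⁺ is the bare [Ar] core; Mg⁺ still has 1 valence electron.
Core electrons are held far more tightly than valence electrons, so K tops the IE_2 order.
Tabulated IE_2 (kJ/mol): K 3052, Mg 1451.
Hence IE_2: Mg < K.

Mg < K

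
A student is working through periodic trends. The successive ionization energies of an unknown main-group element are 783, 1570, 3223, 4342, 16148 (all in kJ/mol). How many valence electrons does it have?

Look for the largest jump between consecutive ionization energies: IE5/IE4 ≈ 3.7, far larger than any earlier ratio.
That jump marks the point where a core electron is being removed. So the atom has 4 valence electrons.

4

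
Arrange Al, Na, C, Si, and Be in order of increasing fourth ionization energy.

Si < C < Na < Al < Be

After 3 electrons have been removed, what remains? Al³⁺ is the bare [Ne] core; Na³⁺ is already 2 electrons into the core; C³⁺ still has 1 valence electron; Si³⁺ still has 1 valence electron; Be³⁺ is already 1 electron into the core.
Breaking into a closed-shell core is much more expensive than removing a leftover valence electron — Na, Al and Be have the largest IE_4 here.
Valence configurations: C³⁺ [He]2s¹, Si³⁺ [Ne]3s¹.
The numbers (kJ/mol): Al 11577, Na 9543, C 6223, Si 4356, Be 21007.
Putting it together, IE_4: Si < C < Na < Al < Be.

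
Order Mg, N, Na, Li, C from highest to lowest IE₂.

Li > Na > N > C > Mg

After 1 electron has been removed, what remains? Mg⁺ still has 1 valence electron; N⁺ still has 4 valence electrons; Na⁺ is the bare [Ne] core; Li⁺ is the bare [He] core; C⁺ still has 3 valence electrons.
Pulling an electron out of a noble-gas core costs far more than removing a remaining valence electron, so Na and Li sit at the high end of IE_2.
Valence configurations: Mg⁺ [Ne]3s¹, N⁺ [He]2s²2p², C⁺ [He]2s²2p¹.
Approximate IE_2 values (kJ/mol): Mg 1451, N 2856, Na 4562, Li 7298, C 2353.
Hence IE_2: Mg < C < N < Na < Li.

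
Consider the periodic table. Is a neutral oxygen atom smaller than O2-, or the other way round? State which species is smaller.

Forming O2- adds 2 electrons to O. More electron–electron repulsion in the same shell, with unchanged nuclear charge, lets the cloud expand.
An anion is larger than its parent atom: O2- > O.

O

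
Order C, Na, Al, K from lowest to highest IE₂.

After 1 electron has been removed, what remains? C⁺ still has 3 valence electrons; Na⁺ is the bare [Ne] core; Al⁺ still has 2 valence electrons; K⁺ is the bare [Ar] core.
Breaking into a closed-shell core is much more expensive than removing a leftover valence electron — K and Na have the largest IE_2 here.
Valence configurations: C⁺ [He]2s²2p¹, Al⁺ [Ne]3s².
Approximate IE_2 values (kJ/mol): C 2353, Na 4562, Al 1817, K 3052.
Hence IE_2: Al < C < K < Na.

Al, C, K, Na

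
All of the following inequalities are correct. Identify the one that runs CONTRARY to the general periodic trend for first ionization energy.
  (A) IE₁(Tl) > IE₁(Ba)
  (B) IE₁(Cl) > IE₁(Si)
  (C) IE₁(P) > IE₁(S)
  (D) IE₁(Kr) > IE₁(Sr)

The general trend: first ionization energy increases across a period and decreases down a group.
(A) Tl (period 6, group 13) vs Ba (period 6, group 2): the stated order agrees with the simple trend.
(B) Cl (period 3, group 17) vs Si (period 3, group 14): the stated order agrees with the simple trend.
(C) P (period 3, group 15) vs S (period 3, group 16): the stated order contradicts the simple trend.
(D) Kr (period 4, group 18) vs Sr (period 5, group 2): the stated order agrees with the simple trend.
The exception is (C): S (3p⁴) ionizes more easily than half-filled P (3p³) because the paired 3p electron in S is pushed out by e⁻–e⁻ repulsion.

(C)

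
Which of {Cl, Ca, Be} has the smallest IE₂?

Ca

IE_2 is the cost of taking one more electron from the +1 cation: Cl⁺ still has 6 valence electrons; Ca⁺ still has 1 valence electron; Be⁺ still has 1 valence electron.
All are still removing valence electrons, so compare the +1 ions as you would atoms: IE_2 generally rises across a period (higher Z_eff) and falls down a group (larger shell), subject to the usual subshell exceptions.
Valence configurations: Cl⁺ [Ne]3s²3p⁴, Ca⁺ [Ar]4s¹, Be⁺ [He]2s¹.
The numbers (kJ/mol): Cl 2298, Ca 1145, Be 1757.
Overall IE_2 order: Ca < Be < Cl.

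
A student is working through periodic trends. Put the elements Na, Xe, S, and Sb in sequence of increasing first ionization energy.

IE₁ increases left→right with effective nuclear charge and decreases top→bottom as the valence shell moves farther out.
These span different periods and groups, so the two trends combine.
Sb > Na: period and group pull opposite ways; the across-period shift dominates (831 vs 496 kJ/mol).
S > Sb: both effects reinforce here, so S is clearly the higher of the two.
Xe > S: the two effects oppose for this pair; the across-period effect wins (1170 vs 1000 kJ/mol).
Tabulated first ionization energy (kJ/mol): Na 496, S 1000, Sb 831, Xe 1170.
So from lowest to highest: Na < Sb < S < Xe.

Na < Sb < S < Xe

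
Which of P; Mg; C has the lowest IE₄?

P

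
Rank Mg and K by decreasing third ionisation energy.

After 2 electrons have been removed, what remains? Mg²⁺ is the bare [Ne] core; K²⁺ is already 1 electron into the core.
All of these are removing an electron from a noble-gas core or deeper; the smaller core (lower principal quantum number) is held far more tightly, and within a period the higher nuclear charge binds the same core more tightly.
Approximate IE_3 values (kJ/mol): Mg 7733, K 4420.
So the third ionization energies run K < Mg.

Mg > K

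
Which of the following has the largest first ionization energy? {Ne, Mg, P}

Ne is in period 2, group 18; Mg is in period 3, group 2; P is in period 3, group 15.
First ionization energy rises across a period (greater Z_eff holds electrons more tightly) and falls down a group (valence electrons are farther from the nucleus).
These span different periods and groups, so the two trends combine.
P > Mg: both are in period 3; the period trend gives P the larger value.
Ne > P: both effects reinforce here, so Ne is clearly the higher of the two.
Tabulated first ionization energy (kJ/mol): Ne 2081, Mg 738, P 1012.
The largest first ionization energy among these belongs to Ne.

Ne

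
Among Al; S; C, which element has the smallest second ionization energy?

Al

The second ionization energy removes an electron from the +1 ion. For each element: Al⁺ still has 2 valence electrons; S⁺ still has 5 valence electrons; C⁺ still has 3 valence electrons.
All are still removing valence electrons, so compare the +1 ions as you would atoms: IE_2 generally rises across a period (higher Z_eff) and falls down a group (larger shell), subject to the usual subshell exceptions.
Valence configurations: Al⁺ [Ne]3s², S⁺ [Ne]3s²3p³, C⁺ [He]2s²2p¹.
Approximate IE_2 values (kJ/mol): Al 1817, S 2252, C 2353.
Putting it together, IE_2: Al < S < C.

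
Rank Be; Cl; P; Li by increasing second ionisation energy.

Be < P < Cl < Li

After 1 electron has been removed, what remains? Be⁺ still has 1 valence electron; Cl⁺ still has 6 valence electrons; P⁺ still has 4 valence electrons; Li⁺ is the bare [He] core.
Breaking into a closed-shell core is much more expensive than removing a leftover valence electron — Li has the largest IE_2 here.
Valence configurations: Be⁺ [He]2s¹, Cl⁺ [Ne]3s²3p⁴, P⁺ [Ne]3s²3p².
Tabulated IE_2 (kJ/mol): Be 1757, Cl 2298, P 1907, Li 7298.
Overall IE_2 order: Be < P < Cl < Li.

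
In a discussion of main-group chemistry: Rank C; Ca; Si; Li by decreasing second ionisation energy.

Li > C > Si > Ca

After 1 electron has been removed, what remains? C⁺ still has 3 valence electrons; Ca⁺ still has 1 valence electron; Si⁺ still has 3 valence electrons; Li⁺ is the bare [He] core.
Core electrons are held far more tightly than valence electrons, so Li tops the IE_2 order.
Valence configurations: C⁺ [He]2s²2p¹, Ca⁺ [Ar]4s¹, Si⁺ [Ne]3s²3p¹.
The numbers (kJ/mol): C 2353, Ca 1145, Si 1577, Li 7298.
Putting it together, IE_2: Ca < Si < C < Li.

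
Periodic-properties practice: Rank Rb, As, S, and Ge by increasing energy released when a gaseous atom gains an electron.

Rb < As < Ge < S

EA tends to increase across a period and decrease down a group, though the pattern is less regular than for IE or radius.
Neither a single period nor a single group — weigh both effects.
As > Rb: relative to Rb, both the across-period and down-group shifts push As's electron affinity up.
Ge > As: this pair runs against the simple trend — see the exception note.
S > Ge: relative to Ge, both the across-period and down-group shifts push S's electron affinity up.
Note the exception: Ge has a higher electron affinity than As, contrary to the simple trend — adding an electron to As's half-filled 4p³ is unfavourable, so Ge (4p²) has the more exothermic EA.
Approximate values (kJ/mol): S 200, Ge 119, As 78, Rb 47.
So from lowest to highest: Rb < As < Ge < S.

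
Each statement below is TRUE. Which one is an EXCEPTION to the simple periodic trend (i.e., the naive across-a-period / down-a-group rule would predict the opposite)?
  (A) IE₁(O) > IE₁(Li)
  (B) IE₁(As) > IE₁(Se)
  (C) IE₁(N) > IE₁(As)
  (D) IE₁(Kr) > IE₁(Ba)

(B)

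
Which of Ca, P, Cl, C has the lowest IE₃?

P

IE_3 is the cost of taking one more electron from the +2 cation: Ca²⁺ is the bare [Ar] core; P²⁺ still has 3 valence electrons; Cl²⁺ still has 5 valence electrons; C²⁺ still has 2 valence electrons.
Pulling an electron out of a noble-gas core costs far more than removing a remaining valence electron, so Ca sits at the high end of IE_3.
Valence configurations: P²⁺ [Ne]3s²3p¹, Cl²⁺ [Ne]3s²3p³, C²⁺ [He]2s².
Approximate IE_3 values (kJ/mol): Ca 4912, P 2914, Cl 3822, C 4620.
So the third ionization energies run P < Cl < C < Ca.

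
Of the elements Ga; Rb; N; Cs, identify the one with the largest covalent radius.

Cs

N is in period 2, group 15; Ga is in period 4, group 13; Rb is in period 5, group 1; Cs is in period 6, group 1.
Radius decreases left→right (rising Z_eff, same n) and increases top→bottom (higher n).
Here both period and group differ, so the two effects have to be weighed against each other.
Ga > N: relative to N, both the across-period and down-group shifts push Ga's atomic radius up.
Rb > Ga: relative to Ga, both the across-period and down-group shifts push Rb's atomic radius up.
Cs > Rb: Cs sits below Rb in group 1, so the down-group effect alone puts Cs larger.
Approximate values (pm): N 71, Ga 124, Rb 210, Cs 232.
The largest covalent radius among these belongs to Cs.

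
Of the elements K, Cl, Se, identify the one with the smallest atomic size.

Cl is in period 3, group 17; K is in period 4, group 1; Se is in period 4, group 16.
Across a period the added protons contract the valence shell; down a group each new principal shell makes the atom larger.
Here both period and group differ, so the two effects have to be weighed against each other.
Se > Cl: both effects reinforce here, so Se is clearly the larger of the two.
K > Se: both are in period 4; the period trend gives K the larger value.
For reference (pm): Cl 99, K 196, Se 116.
The smallest atomic size among these belongs to Cl.

Cl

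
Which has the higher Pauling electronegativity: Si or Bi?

Bi

Si is in period 3, group 14; Bi is in period 6, group 15.
EN rises left→right (higher Z_eff, smaller atoms) and falls top→bottom (larger, more shielded atoms).
Neither a single period nor a single group — weigh both effects.
Bi > Si: the two effects oppose for this pair; the across-period effect wins (2.02 vs 1.90).
For reference (Pauling): Si 1.90, Bi 2.02.
So Bi has the higher Pauling electronegativity (Bi > Si).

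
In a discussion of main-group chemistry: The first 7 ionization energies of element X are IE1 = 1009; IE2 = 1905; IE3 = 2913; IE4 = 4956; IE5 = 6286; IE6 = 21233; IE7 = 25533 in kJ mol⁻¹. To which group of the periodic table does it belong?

Look for the largest jump between consecutive ionization energies: IE6/IE5 ≈ 3.4, far larger than any earlier ratio.
That jump marks the point where a core electron is being removed. So the atom has 5 valence electrons.
A main-group element with 5 valence electrons is in group 15.

Group 15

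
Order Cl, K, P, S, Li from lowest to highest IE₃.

After 2 electrons have been removed, what remains? Cl²⁺ still has 5 valence electrons; K²⁺ is already 1 electron into the core; P²⁺ still has 3 valence electrons; S²⁺ still has 4 valence electrons; Li²⁺ is already 1 electron into the core.
Breaking into a closed-shell core is much more expensive than removing a leftover valence electron — K and Li have the largest IE_3 here.
Valence configurations: Cl²⁺ [Ne]3s²3p³, P²⁺ [Ne]3s²3p¹, S²⁺ [Ne]3s²3p².
Tabulated IE_3 (kJ/mol): Cl 3822, K 4420, P 2914, S 3357, Li 11815.
Putting it together, IE_3: P < S < Cl < K < Li.

P < S < Cl < K < Li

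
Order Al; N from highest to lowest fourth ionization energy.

Al, N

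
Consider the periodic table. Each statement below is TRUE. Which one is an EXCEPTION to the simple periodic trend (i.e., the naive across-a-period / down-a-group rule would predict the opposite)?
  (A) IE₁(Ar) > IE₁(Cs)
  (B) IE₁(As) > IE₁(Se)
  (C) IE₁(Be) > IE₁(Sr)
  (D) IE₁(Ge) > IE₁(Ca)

(B)

The general trend: first ionization energy increases across a period and decreases down a group.
(A) Ar (period 3, group 18) vs Cs (period 6, group 1): the stated order agrees with the simple trend.
(B) As (period 4, group 15) vs Se (period 4, group 16): the stated order contradicts the simple trend.
(C) Be (period 2, group 2) vs Sr (period 5, group 2): the stated order agrees with the simple trend.
(D) Ge (period 4, group 14) vs Ca (period 4, group 2): the stated order agrees with the simple trend.
The exception is (B): Se (4p⁴) ionizes more easily than half-filled As (4p³).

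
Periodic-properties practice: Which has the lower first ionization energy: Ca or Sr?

Removing the outermost electron gets harder across a period and easier down a group.
All are in group 2, so first ionization energy increases up the group.
So Sr has the lower first ionization energy (Sr < Ca).

Sr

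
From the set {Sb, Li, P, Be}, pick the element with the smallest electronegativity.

Li

Li is in period 2, group 1; Be is in period 2, group 2; P is in period 3, group 15; Sb is in period 5, group 15.
Atoms toward the upper right of the periodic table pull bonding electrons most strongly.
These span different periods and groups, so the two trends combine.
Be > Li: both are in period 2; the period trend gives Be the larger value.
Sb > Be: period and group pull opposite ways; the across-period shift dominates (2.05 vs 1.57).
P > Sb: they share group 15; the group trend gives P the larger value.
For reference (Pauling): Li 0.98, Be 1.57, P 2.19, Sb 2.05.
The smallest electronegativity among these belongs to Li.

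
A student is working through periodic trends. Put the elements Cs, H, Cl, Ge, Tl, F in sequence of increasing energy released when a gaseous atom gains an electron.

Tl < Cs < H < Ge < F < Cl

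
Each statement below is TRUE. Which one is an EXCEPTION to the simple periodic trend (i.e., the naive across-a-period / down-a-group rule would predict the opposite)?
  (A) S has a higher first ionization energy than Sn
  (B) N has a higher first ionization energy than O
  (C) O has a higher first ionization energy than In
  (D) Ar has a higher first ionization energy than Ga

(B)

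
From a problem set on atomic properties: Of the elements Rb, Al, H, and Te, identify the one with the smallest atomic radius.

H

H is in period 1, group 1; Al is in period 3, group 13; Rb is in period 5, group 1; Te is in period 5, group 16.
Moving right in a period, electrons are added to the same shell under a stronger nuclear pull, so atoms get smaller; moving down, a new shell is opened and atoms get larger.
Neither a single period nor a single group — weigh both effects.
Al > H: period and group pull opposite ways; the down-group shift dominates (126 vs 32 pm).
Te > Al: the two effects oppose for this pair; the down-group effect wins (136 vs 126 pm).
Rb > Te: Rb lies to the left of Te in period 5, so the across-period effect alone puts Rb larger.
For reference (pm): H 32, Al 126, Rb 210, Te 136.
The smallest atomic radius among these belongs to H.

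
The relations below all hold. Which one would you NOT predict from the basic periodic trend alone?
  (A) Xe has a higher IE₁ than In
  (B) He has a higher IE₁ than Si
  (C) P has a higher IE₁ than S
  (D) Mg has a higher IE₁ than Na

(C)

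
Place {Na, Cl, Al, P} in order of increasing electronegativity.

Na < Al < P < Cl

Na is in period 3, group 1; Al is in period 3, group 13; P is in period 3, group 15; Cl is in period 3, group 17.
EN rises left→right (higher Z_eff, smaller atoms) and falls top→bottom (larger, more shielded atoms).
All lie in period 3, so electronegativity increases left to right.
So from lowest to highest: Na < Al < P < Cl.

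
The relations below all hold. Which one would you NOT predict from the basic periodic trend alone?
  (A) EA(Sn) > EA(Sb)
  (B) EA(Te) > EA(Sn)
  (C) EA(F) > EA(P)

(A)

The general trend: electron affinity increases across a period and decreases down a group.
(A) Sn (period 5, group 14) vs Sb (period 5, group 15): the stated order contradicts the simple trend.
(B) Te (period 5, group 16) vs Sn (period 5, group 14): the stated order agrees with the simple trend.
(C) F (period 2, group 17) vs P (period 3, group 15): the stated order agrees with the simple trend.
The exception is (A): adding an electron to Sb's half-filled 5p³ is unfavourable, so Sn has the more exothermic EA.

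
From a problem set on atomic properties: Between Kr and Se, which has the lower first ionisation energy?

Se

Se is in period 4, group 16; Kr is in period 4, group 18.
Across a period the outer electron is held more tightly (higher IE₁); down a group it sits in a higher shell, more shielded, and comes off more easily.
All lie in period 4, so first ionization energy increases left to right.
So Se has the lower first ionisation energy (Se < Kr).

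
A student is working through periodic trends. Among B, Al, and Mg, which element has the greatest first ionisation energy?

B

B is in period 2, group 13; Mg is in period 3, group 2; Al is in period 3, group 13.
Removing the outermost electron gets harder across a period and easier down a group.
These span different periods and groups, so the two trends combine.
Mg > Al: this pair runs against the simple trend — see the exception note.
B > Mg: relative to Mg, both the across-period and down-group shifts push B's first ionization energy up.
Note the exception: Mg has a higher first ionization energy than Al, contrary to the simple trend — Al's single 3p electron is easier to remove than one from Mg's filled 3s².
Tabulated first ionization energy (kJ/mol): B 801, Mg 738, Al 578.
The greatest first ionisation energy among these belongs to B.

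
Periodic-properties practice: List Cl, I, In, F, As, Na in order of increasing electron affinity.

In < Na < As < I < F < Cl

F is in period 2, group 17; Na is in period 3, group 1; Cl is in period 3, group 17; As is in period 4, group 15; In is in period 5, group 13; I is in period 5, group 17.
Adding an electron releases more energy for atoms nearer the top right (short of the noble gases).
These span different periods and groups, so the two trends combine.
Na > In: period and group pull opposite ways; the down-group shift dominates (53 vs 29 kJ/mol).
As > Na: the two effects oppose for this pair; the across-period effect wins (78 vs 53 kJ/mol).
I > As: period and group pull opposite ways; the across-period shift dominates (295 vs 78 kJ/mol).
F > I: F sits above I in group 17, so the down-group effect alone puts F higher.
Cl > F: this pair runs against the simple trend — see the exception note.
Note the exception: Cl has a higher electron affinity than F, contrary to the simple trend — F's small 2p subshell makes the incoming electron feel strong e⁻–e⁻ repulsion, so Cl actually releases more energy on gaining an electron.
For reference (kJ/mol): F 328, Na 53, Cl 349, As 78, In 29, I 295.
So from lowest to highest: In < Na < As < I < F < Cl.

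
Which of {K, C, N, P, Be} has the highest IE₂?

K

Consider each +1 ion: K⁺ is the bare [Ar] core; C⁺ still has 3 valence electrons; N⁺ still has 4 valence electrons; P⁺ still has 4 valence electrons; Be⁺ still has 1 valence electron.
Core electrons are held far more tightly than valence electrons, so K tops the IE_2 order.
Valence configurations: C⁺ [He]2s²2p¹, N⁺ [He]2s²2p², P⁺ [Ne]3s²3p², Be⁺ [He]2s¹.
The numbers (kJ/mol): K 3052, C 2353, N 2856, P 1907, Be 1757.
Overall IE_2 order: Be < P < C < N < K.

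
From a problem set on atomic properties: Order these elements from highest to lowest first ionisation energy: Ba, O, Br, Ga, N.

N is in period 2, group 15; O is in period 2, group 16; Ga is in period 4, group 13; Br is in period 4, group 17; Ba is in period 6, group 2.
Across a period the outer electron is held more tightly (higher IE₁); down a group it sits in a higher shell, more shielded, and comes off more easily.
Neither a single period nor a single group — weigh both effects.
Ga > Ba: both effects reinforce here, so Ga is clearly the higher of the two.
Br > Ga: Br lies to the right of Ga in period 4, so the across-period effect alone puts Br higher.
O > Br: period and group pull opposite ways; the down-group shift dominates (1314 vs 1140 kJ/mol).
N > O: this pair runs against the simple trend — see the exception note.
Note the exception: N has a higher first ionization energy than O, contrary to the simple trend — pairing an electron in O's 2p⁴ costs repulsion energy, so O ionizes more easily than half-filled N (2p³).
Tabulated first ionization energy (kJ/mol): N 1402, O 1314, Ga 579, Br 1140, Ba 503.
So from highest to lowest: N > O > Br > Ga > Ba.

N, O, Br, Ga, Ba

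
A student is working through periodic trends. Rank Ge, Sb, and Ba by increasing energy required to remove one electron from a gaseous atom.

Ge is in period 4, group 14; Sb is in period 5, group 15; Ba is in period 6, group 2.
IE₁ increases left→right with effective nuclear charge and decreases top→bottom as the valence shell moves farther out.
These span different periods and groups, so the two trends combine.
Ge > Ba: both effects reinforce here, so Ge is clearly the higher of the two.
Sb > Ge: period and group pull opposite ways; the across-period shift dominates (831 vs 762 kJ/mol).
Approximate values (kJ/mol): Ge 762, Sb 831, Ba 503.
So from lowest to highest: Ba < Ge < Sb.

Ba, Ge, Sb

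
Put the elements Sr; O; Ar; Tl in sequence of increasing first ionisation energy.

Sr < Tl < O < Ar

O is in period 2, group 16; Ar is in period 3, group 18; Sr is in period 5, group 2; Tl is in period 6, group 13.
First ionization energy rises across a period (greater Z_eff holds electrons more tightly) and falls down a group (valence electrons are farther from the nucleus).
Neither a single period nor a single group — weigh both effects.
Tl > Sr: period and group pull opposite ways; the across-period shift dominates (589 vs 550 kJ/mol).
O > Tl: relative to Tl, both the across-period and down-group shifts push O's first ionization energy up.
Ar > O: the two effects oppose for this pair; the across-period effect wins (1521 vs 1314 kJ/mol).
For reference (kJ/mol): O 1314, Ar 1521, Sr 550, Tl 589.
So from lowest to highest: Sr < Tl < O < Ar.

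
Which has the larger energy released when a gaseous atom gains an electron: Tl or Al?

Al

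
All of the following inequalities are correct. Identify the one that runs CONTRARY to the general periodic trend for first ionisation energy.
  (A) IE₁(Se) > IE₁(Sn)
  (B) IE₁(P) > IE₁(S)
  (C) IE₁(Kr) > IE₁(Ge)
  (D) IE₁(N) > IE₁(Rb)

(B)

The general trend: first ionisation energy increases across a period and decreases down a group.
(A) Se (period 4, group 16) vs Sn (period 5, group 14): the stated order agrees with the simple trend.
(B) P (period 3, group 15) vs S (period 3, group 16): the stated order contradicts the simple trend.
(C) Kr (period 4, group 18) vs Ge (period 4, group 14): the stated order agrees with the simple trend.
(D) N (period 2, group 15) vs Rb (period 5, group 1): the stated order agrees with the simple trend.
The exception is (B): S (3p⁴) ionizes more easily than half-filled P (3p³) because the paired 3p electron in S is pushed out by e⁻–e⁻ repulsion.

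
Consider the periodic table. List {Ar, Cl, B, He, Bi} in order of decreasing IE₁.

He is in period 1, group 18; B is in period 2, group 13; Cl is in period 3, group 17; Ar is in period 3, group 18; Bi is in period 6, group 15.
IE₁ increases left→right with effective nuclear charge and decreases top→bottom as the valence shell moves farther out.
Neither a single period nor a single group — weigh both effects.
B > Bi: the two effects oppose for this pair; the down-group effect wins (801 vs 703 kJ/mol).
Cl > B: the two effects oppose for this pair; the across-period effect wins (1251 vs 801 kJ/mol).
Ar > Cl: both are in period 3; the period trend gives Ar the larger value.
He > Ar: they share group 18; the group trend gives He the larger value.
Approximate values (kJ/mol): He 2372, B 801, Cl 1251, Ar 1521, Bi 703.
So from highest to lowest: He > Ar > Cl > B > Bi.

He > Ar > Cl > B > Bi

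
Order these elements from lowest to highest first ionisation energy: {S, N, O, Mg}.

Mg < S < O < N

N is in period 2, group 15; O is in period 2, group 16; Mg is in period 3, group 2; S is in period 3, group 16.
IE₁ increases left→right with effective nuclear charge and decreases top→bottom as the valence shell moves farther out.
Neither a single period nor a single group — weigh both effects.
S > Mg: both are in period 3; the period trend gives S the larger value.
O > S: O sits above S in group 16, so the down-group effect alone puts O higher.
N > O: this pair runs against the simple trend — see the exception note.
Note the exception: N has a higher first ionization energy than O, contrary to the simple trend — pairing an electron in O's 2p⁴ costs repulsion energy, so O ionizes more easily than half-filled N (2p³).
For reference (kJ/mol): N 1402, O 1314, Mg 738, S 1000.
So from lowest to highest: Mg < S < O < N.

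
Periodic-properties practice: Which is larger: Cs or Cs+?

Forming Cs+ removes 1 electron from Cs. Fewer electrons for the same nuclear charge means less shielding and a higher Z_eff on the remaining electrons, and for main-group metals the entire outer shell is lost.
A cation is smaller than its parent atom: Cs+ < Cs.

Cs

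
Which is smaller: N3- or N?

Forming N3- adds 3 electrons to N. More electron–electron repulsion in the same shell, with unchanged nuclear charge, lets the cloud expand.
An anion is larger than its parent atom: N3- > N.

N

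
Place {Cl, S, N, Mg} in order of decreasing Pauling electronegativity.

Electronegativity increases across a period and decreases down a group, tracking effective nuclear charge and atomic size.
Neither a single period nor a single group — weigh both effects.
S > Mg: S lies to the right of Mg in period 3, so the across-period effect alone puts S higher.
N > S: period and group pull opposite ways; the down-group shift dominates (3.04 vs 2.58).
Cl > N: period and group pull opposite ways; the across-period shift dominates (3.16 vs 3.04).
Tabulated electronegativity (Pauling): N 3.04, Mg 1.31, S 2.58, Cl 3.16.
So from highest to lowest: Cl > N > S > Mg.

Cl, N, S, Mg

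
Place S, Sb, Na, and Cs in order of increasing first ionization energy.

Na is in period 3, group 1; S is in period 3, group 16; Sb is in period 5, group 15; Cs is in period 6, group 1.
Removing the outermost electron gets harder across a period and easier down a group.
Neither a single period nor a single group — weigh both effects.
Na > Cs: they share group 1; the group trend gives Na the larger value.
Sb > Na: the two effects oppose for this pair; the across-period effect wins (831 vs 496 kJ/mol).
S > Sb: relative to Sb, both the across-period and down-group shifts push S's first ionization energy up.
Approximate values (kJ/mol): Na 496, S 1000, Sb 831, Cs 376.
So from lowest to highest: Cs < Na < Sb < S.

Cs < Na < Sb < S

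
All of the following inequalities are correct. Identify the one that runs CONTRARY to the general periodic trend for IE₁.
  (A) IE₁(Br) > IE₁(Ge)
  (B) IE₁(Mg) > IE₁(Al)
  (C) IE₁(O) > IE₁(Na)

(B)

The general trend: IE₁ increases across a period and decreases down a group.
(A) Br (period 4, group 17) vs Ge (period 4, group 14): the stated order agrees with the simple trend.
(B) Mg (period 3, group 2) vs Al (period 3, group 13): the stated order contradicts the simple trend.
(C) O (period 2, group 16) vs Na (period 3, group 1): the stated order agrees with the simple trend.
The exception is (B): Al's single 3p electron is easier to remove than one from Mg's filled 3s².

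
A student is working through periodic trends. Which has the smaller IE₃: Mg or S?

IE_3 is the cost of taking one more electron from the +2 cation: Mg²⁺ is the bare [Ne] core; S²⁺ still has 4 valence electrons.
Breaking into a closed-shell core is much more expensive than removing a leftover valence electron — Mg has the largest IE_3 here.
Tabulated IE_3 (kJ/mol): Mg 7733, S 3357.
Overall IE_3 order: S < Mg.

S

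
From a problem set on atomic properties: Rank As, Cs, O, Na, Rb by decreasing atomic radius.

Cs > Rb > Na > As > O

O is in period 2, group 16; Na is in period 3, group 1; As is in period 4, group 15; Rb is in period 5, group 1; Cs is in period 6, group 1.
Radius decreases left→right (rising Z_eff, same n) and increases top→bottom (higher n).
Neither a single period nor a single group — weigh both effects.
As > O: relative to O, both the across-period and down-group shifts push As's atomic radius up.
Na > As: period and group pull opposite ways; the across-period shift dominates (155 vs 121 pm).
Rb > Na: they share group 1; the group trend gives Rb the larger value.
Cs > Rb: Cs sits below Rb in group 1, so the down-group effect alone puts Cs larger.
Tabulated atomic radius (pm): O 63, Na 155, As 121, Rb 210, Cs 232.
So from largest to smallest: Cs > Rb > Na > As > O.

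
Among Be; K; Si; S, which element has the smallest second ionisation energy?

Si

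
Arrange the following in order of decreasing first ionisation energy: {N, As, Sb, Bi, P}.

N is in period 2, group 15; P is in period 3, group 15; As is in period 4, group 15; Sb is in period 5, group 15; Bi is in period 6, group 15.
Across a period the outer electron is held more tightly (higher IE₁); down a group it sits in a higher shell, more shielded, and comes off more easily.
All are in group 15, so first ionization energy increases up the group.
So from highest to lowest: N > P > As > Sb > Bi.

N, P, As, Sb, Bi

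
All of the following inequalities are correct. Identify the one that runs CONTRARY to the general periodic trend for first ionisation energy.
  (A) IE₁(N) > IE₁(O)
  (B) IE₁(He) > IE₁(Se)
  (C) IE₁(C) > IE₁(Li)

(A)

The general trend: first ionisation energy increases across a period and decreases down a group.
(A) N (period 2, group 15) vs O (period 2, group 16): the stated order contradicts the simple trend.
(B) He (period 1, group 18) vs Se (period 4, group 16): the stated order agrees with the simple trend.
(C) C (period 2, group 14) vs Li (period 2, group 1): the stated order agrees with the simple trend.
The exception is (A): pairing an electron in O's 2p⁴ costs repulsion energy, so O ionizes more easily than half-filled N (2p³).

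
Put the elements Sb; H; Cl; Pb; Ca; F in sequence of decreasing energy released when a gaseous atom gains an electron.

H is in period 1, group 1; F is in period 2, group 17; Cl is in period 3, group 17; Ca is in period 4, group 2; Sb is in period 5, group 15; Pb is in period 6, group 14.
Electron affinity generally becomes more exothermic across a period toward the halogens and less exothermic down a group.
Neither a single period nor a single group — weigh both effects.
Pb > Ca: period and group pull opposite ways; the across-period shift dominates (35 vs 2 kJ/mol).
H > Pb: period and group pull opposite ways; the down-group shift dominates (73 vs 35 kJ/mol).
Sb > H: the two effects oppose for this pair; the across-period effect wins (103 vs 73 kJ/mol).
F > Sb: both effects reinforce here, so F is clearly the higher of the two.
Cl > F: this pair runs against the simple trend — see the exception note.
Note the exception: Cl has a higher electron affinity than F, contrary to the simple trend — F's small 2p subshell makes the incoming electron feel strong e⁻–e⁻ repulsion, so Cl actually releases more energy on gaining an electron.
For reference (kJ/mol): H 73, F 328, Cl 349, Ca 2, Sb 103, Pb 35.
So from highest to lowest: Cl > F > Sb > H > Pb > Ca.

Cl, F, Sb, H, Pb, Ca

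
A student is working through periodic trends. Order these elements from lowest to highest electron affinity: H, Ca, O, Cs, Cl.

EA tends to increase across a period and decrease down a group, though the pattern is less regular than for IE or radius.
Here both period and group differ, so the two effects have to be weighed against each other.
Cs > Ca: this pair runs against the simple trend — see the exception note.
H > Cs: H sits above Cs in group 1, so the down-group effect alone puts H higher.
O > H: period and group pull opposite ways; the across-period shift dominates (141 vs 73 kJ/mol).
Cl > O: the two effects oppose for this pair; the across-period effect wins (349 vs 141 kJ/mol).
Note the exception: Cs has a higher electron affinity than Ca, contrary to the simple trend — adding an electron to Ca (ns²) has to open a new, higher-energy np subshell, which is unfavourable.
For reference (kJ/mol): H 73, O 141, Cl 349, Ca 2, Cs 46.
So from lowest to highest: Ca < Cs < H < O < Cl.

Ca < Cs < H < O < Cl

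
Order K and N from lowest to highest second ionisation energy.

N < K

After 1 electron has been removed, what remains? K⁺ is the bare [Ar] core; N⁺ still has 4 valence electrons.
Pulling an electron out of a noble-gas core costs far more than removing a remaining valence electron, so K sits at the high end of IE_2.
The numbers (kJ/mol): K 3052, N 2856.
Overall IE_2 order: N < K.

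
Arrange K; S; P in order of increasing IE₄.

S, P, K

Consider each +3 ion: K³⁺ is already 2 electrons into the core; S³⁺ still has 3 valence electrons; P³⁺ still has 2 valence electrons.
Breaking into a closed-shell core is much more expensive than removing a leftover valence electron — K has the largest IE_4 here.
Valence configurations: S³⁺ [Ne]3s²3p¹, P³⁺ [Ne]3s².
S³⁺ loses a lone 3p electron whereas P³⁺ must break into a filled 3s² pair, so IE_4(P) > IE_4(S) even though S has the higher nuclear charge.
The numbers (kJ/mol): K 5877, S 4556, P 4964.
Overall IE_4 order: S < P < K.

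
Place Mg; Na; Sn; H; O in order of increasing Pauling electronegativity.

Na, Mg, Sn, H, O

H is in period 1, group 1; O is in period 2, group 16; Na is in period 3, group 1; Mg is in period 3, group 2; Sn is in period 5, group 14.
Electronegativity increases across a period and decreases down a group, tracking effective nuclear charge and atomic size.
Neither a single period nor a single group — weigh both effects.
Mg > Na: both are in period 3; the period trend gives Mg the larger value.
Sn > Mg: period and group pull opposite ways; the across-period shift dominates (1.96 vs 1.31).
H > Sn: the two effects oppose for this pair; the down-group effect wins (2.20 vs 1.96).
O > H: the two effects oppose for this pair; the across-period effect wins (3.44 vs 2.20).
Approximate values (Pauling): H 2.20, O 3.44, Na 0.93, Mg 1.31, Sn 1.96.
So from lowest to highest: Na < Mg < Sn < H < O.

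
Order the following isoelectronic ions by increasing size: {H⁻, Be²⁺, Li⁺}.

All of these have 2 electrons, so size is governed by nuclear charge alone: the more protons, the stronger the pull on the same electron cloud, and the smaller the ion.
Nuclear charges: Be²⁺ (Z=4), Li⁺ (Z=3), H⁻ (Z=1).
Smallest to largest: Be²⁺ < Li⁺ < H⁻.

Be²⁺ < Li⁺ < H⁻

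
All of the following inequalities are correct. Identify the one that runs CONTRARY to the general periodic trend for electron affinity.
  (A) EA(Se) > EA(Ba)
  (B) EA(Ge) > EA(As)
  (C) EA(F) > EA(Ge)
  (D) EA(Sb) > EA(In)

The general trend: electron affinity increases across a period and decreases down a group.
(A) Se (period 4, group 16) vs Ba (period 6, group 2): the stated order agrees with the simple trend.
(B) Ge (period 4, group 14) vs As (period 4, group 15): the stated order contradicts the simple trend.
(C) F (period 2, group 17) vs Ge (period 4, group 14): the stated order agrees with the simple trend.
(D) Sb (period 5, group 15) vs In (period 5, group 13): the stated order agrees with the simple trend.
The exception is (B): adding an electron to As's half-filled 4p³ is unfavourable, so Ge (4p²) has the more exothermic EA.

(B)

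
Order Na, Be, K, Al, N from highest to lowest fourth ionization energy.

The fourth ionization energy removes an electron from the +3 ion. For each element: Na³⁺ is already 2 electrons into the core; Be³⁺ is already 1 electron into the core; K³⁺ is already 2 electrons into the core; Al³⁺ is the bare [Ne] core; N³⁺ still has 2 valence electrons.
Usually core removal costs more than valence removal, but here the competition is close: a tightly held n=2 valence electron can cost more to remove than an n=3 core electron, so the actual values have to decide it.
Approximate IE_4 values (kJ/mol): Na 9543, Be 21007, K 5877, Al 11577, N 7475.
Putting it together, IE_4: K < N < Na < Al < Be.

Be > Al > Na > N > K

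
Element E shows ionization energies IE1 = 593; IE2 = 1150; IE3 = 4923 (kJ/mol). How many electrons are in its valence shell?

2

Look for the largest jump between consecutive ionization energies: IE3/IE2 ≈ 4.3, far larger than any earlier ratio.
That jump marks the point where a core electron is being removed. So the atom has 2 valence electrons.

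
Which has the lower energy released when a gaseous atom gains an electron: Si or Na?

Na

EA tends to increase across a period and decrease down a group, though the pattern is less regular than for IE or radius.
All lie in period 3, so electron affinity increases left to right.
So Na has the lower energy released when a gaseous atom gains an electron (Na < Si).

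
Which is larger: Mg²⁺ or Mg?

Mg

Forming Mg²⁺ removes 2 electrons from Mg. Fewer electrons for the same nuclear charge means less shielding and a higher Z_eff on the remaining electrons, and for main-group metals the entire outer shell is lost.
A cation is smaller than its parent atom: Mg²⁺ < Mg.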